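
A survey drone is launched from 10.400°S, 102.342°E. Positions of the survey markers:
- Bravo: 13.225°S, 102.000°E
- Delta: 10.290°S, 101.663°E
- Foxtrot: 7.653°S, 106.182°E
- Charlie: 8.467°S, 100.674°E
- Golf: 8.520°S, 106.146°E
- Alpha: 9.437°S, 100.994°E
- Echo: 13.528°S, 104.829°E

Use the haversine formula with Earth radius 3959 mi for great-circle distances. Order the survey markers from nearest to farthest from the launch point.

Distances from the launch point:
Delta 10.290°S, 101.663°E: 46.8 mi
Alpha 9.437°S, 100.994°E: 113.3 mi
Charlie 8.467°S, 100.674°E: 175.4 mi
Bravo 13.225°S, 102.000°E: 196.6 mi
Echo 13.528°S, 104.829°E: 273.8 mi
Golf 8.520°S, 106.146°E: 290.0 mi
Foxtrot 7.653°S, 106.182°E: 323.5 mi

Delta, Alpha, Charlie, Bravo, Echo, Golf, Foxtrot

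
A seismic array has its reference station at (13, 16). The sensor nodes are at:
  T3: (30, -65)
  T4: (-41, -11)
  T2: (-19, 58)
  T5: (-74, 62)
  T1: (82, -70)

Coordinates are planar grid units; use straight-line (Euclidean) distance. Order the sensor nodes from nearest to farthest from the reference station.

Computing each straight-line distance from (13, 16):
T2 (-19, 58): 52.8
T4 (-41, -11): 60.4
T3 (30, -65): 82.8
T5 (-74, 62): 98.4
T1 (82, -70): 110.3

T2, T4, T3, T5, T1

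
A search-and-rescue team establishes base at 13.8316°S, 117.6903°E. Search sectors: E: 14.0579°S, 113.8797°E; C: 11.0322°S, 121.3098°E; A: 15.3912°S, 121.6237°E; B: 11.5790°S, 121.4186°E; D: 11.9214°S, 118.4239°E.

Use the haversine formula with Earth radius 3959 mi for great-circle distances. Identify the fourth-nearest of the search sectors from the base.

B

Distance to each, sorted:
D: 140.9 mi
E: 256.0 mi
A: 284.2 mi
B: 295.6 mi
C: 311.5 mi
The fourth-nearest is B at 295.6 mi.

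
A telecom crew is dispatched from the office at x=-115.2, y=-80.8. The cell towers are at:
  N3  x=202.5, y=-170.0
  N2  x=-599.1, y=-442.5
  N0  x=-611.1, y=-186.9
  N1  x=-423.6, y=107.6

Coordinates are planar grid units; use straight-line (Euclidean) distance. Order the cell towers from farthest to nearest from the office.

Computing each straight-line distance from x=-115.2, y=-80.8:
N2 x=-599.1, y=-442.5: 604.1
N0 x=-611.1, y=-186.9: 507.1
N1 x=-423.6, y=107.6: 361.4
N3 x=202.5, y=-170.0: 330.0

N2, N0, N1, N3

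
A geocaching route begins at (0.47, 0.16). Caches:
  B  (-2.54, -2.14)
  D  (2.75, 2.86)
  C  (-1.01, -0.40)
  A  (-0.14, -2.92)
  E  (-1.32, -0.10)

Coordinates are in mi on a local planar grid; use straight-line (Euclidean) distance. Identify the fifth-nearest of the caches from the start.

B

Distances from the start ((0.47, 0.16)):
C: 1.6 mi
E: 1.8 mi
A: 3.1 mi
D: 3.5 mi
B: 3.8 mi
The fifth-nearest is B at 3.8 mi.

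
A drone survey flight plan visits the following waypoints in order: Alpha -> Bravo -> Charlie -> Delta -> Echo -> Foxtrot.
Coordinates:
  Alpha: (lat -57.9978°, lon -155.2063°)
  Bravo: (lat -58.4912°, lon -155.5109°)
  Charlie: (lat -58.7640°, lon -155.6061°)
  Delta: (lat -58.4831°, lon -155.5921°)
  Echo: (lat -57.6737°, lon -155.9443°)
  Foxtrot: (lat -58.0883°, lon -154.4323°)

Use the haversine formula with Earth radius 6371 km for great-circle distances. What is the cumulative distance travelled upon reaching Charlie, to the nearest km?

89 km

Leg distances:
Alpha→Bravo: 57.7 km  (cumulative 57.7 km)
Bravo→Charlie: 30.8 km  (cumulative 88.5 km)
Cumulative distance at Charlie ≈ 89 km.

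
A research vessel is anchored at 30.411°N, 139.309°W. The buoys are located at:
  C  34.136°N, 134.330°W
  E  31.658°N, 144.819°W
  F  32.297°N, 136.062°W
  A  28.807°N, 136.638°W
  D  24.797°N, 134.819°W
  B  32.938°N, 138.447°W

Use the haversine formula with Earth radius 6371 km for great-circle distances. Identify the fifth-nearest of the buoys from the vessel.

Distances from the vessel (30.411°N, 139.309°W):
B: 292.6 km
A: 313.8 km
F: 372.9 km
E: 542.9 km
C: 624.9 km
D: 764.9 km
The fifth-nearest is C at 624.9 km.

C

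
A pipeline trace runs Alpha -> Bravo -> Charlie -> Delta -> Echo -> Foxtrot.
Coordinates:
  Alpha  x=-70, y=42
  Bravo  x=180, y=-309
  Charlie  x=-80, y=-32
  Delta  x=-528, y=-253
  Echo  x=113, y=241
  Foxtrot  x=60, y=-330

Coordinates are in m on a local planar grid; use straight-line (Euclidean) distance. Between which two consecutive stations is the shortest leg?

Leg distances:
Alpha→Bravo: 430.9 m
Bravo→Charlie: 379.9 m
Charlie→Delta: 499.5 m
Delta→Echo: 809.3 m
Echo→Foxtrot: 573.5 m
The shortest leg is Bravo–Charlie at 379.9 m.

Bravo–Charlie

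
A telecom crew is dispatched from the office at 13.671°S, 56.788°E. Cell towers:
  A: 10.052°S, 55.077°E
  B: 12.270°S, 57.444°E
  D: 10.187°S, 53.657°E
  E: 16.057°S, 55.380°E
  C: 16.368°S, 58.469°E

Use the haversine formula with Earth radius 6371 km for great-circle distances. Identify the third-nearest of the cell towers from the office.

C

Distances from the office (13.671°S, 56.788°E):
B: 171.2 km
E: 305.4 km
C: 350.0 km
A: 443.4 km
D: 515.8 km
The third-nearest is C at 350.0 km.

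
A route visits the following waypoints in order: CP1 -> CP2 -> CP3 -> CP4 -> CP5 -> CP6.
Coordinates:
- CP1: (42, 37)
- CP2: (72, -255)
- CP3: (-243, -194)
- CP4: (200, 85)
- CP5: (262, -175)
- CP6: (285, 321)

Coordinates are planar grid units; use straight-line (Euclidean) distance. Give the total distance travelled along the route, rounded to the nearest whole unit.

Leg distances:
CP1→CP2: 293.5  (cumulative 293.5)
CP2→CP3: 320.9  (cumulative 614.4)
CP3→CP4: 523.5  (cumulative 1137.9)
CP4→CP5: 267.3  (cumulative 1405.2)
CP5→CP6: 496.5  (cumulative 1901.7)
Total route length ≈ 1902.

1902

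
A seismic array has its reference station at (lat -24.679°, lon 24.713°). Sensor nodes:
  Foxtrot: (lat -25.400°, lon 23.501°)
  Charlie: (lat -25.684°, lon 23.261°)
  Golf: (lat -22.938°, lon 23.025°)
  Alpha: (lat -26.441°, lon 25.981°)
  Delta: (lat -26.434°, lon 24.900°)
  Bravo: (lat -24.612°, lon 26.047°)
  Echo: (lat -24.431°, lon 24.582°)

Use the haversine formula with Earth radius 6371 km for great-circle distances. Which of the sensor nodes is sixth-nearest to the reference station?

Alpha

Distances from the reference station ((lat -24.679°, lon 24.713°)):
Echo: 30.6 km
Bravo: 135.0 km
Foxtrot: 146.1 km
Charlie: 183.9 km
Delta: 196.0 km
Alpha: 233.6 km
Golf: 258.8 km
The sixth-nearest is Alpha at 233.6 km.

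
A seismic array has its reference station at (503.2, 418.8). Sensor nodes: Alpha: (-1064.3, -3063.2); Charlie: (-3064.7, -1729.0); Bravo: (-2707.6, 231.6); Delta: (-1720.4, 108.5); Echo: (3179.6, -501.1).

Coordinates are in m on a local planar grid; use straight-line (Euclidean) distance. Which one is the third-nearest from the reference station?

Bravo

Distances from the reference station ((503.2, 418.8)):
Delta: 2245.1 m
Echo: 2830.1 m
Bravo: 3216.3 m
Alpha: 3818.6 m
Charlie: 4164.5 m
The third-nearest is Bravo at 3216.3 m.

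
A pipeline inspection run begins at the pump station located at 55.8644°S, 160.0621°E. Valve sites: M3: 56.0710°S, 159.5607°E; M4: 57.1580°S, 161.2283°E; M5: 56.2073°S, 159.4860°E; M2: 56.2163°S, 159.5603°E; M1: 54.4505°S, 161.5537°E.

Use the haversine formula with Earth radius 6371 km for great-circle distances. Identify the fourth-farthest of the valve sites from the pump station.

Distance to each, sorted:
M1: 183.6 km
M4: 160.6 km
M5: 52.3 km
M2: 50.0 km
M3: 38.7 km
The fourth-farthest is M2 at 50.0 km.

M2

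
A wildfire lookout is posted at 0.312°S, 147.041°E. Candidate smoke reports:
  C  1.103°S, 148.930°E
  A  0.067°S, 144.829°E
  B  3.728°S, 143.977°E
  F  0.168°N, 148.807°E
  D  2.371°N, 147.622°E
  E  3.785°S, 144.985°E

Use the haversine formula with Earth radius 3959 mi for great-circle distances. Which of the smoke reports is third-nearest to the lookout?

Distances from the lookout (0.312°S, 147.041°E):
F: 126.5 mi
C: 141.5 mi
A: 153.8 mi
D: 189.7 mi
E: 278.8 mi
B: 317.0 mi
The third-nearest is A at 153.8 mi.

A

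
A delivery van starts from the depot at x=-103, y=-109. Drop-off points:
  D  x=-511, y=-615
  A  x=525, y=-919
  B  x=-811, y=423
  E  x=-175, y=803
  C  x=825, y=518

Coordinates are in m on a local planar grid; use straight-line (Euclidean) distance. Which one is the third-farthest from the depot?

Distances from the depot (x=-103, y=-109):
C: 1120.0 m
A: 1024.9 m
E: 914.8 m
B: 885.6 m
D: 650.0 m
The third-farthest is E at 914.8 m.

E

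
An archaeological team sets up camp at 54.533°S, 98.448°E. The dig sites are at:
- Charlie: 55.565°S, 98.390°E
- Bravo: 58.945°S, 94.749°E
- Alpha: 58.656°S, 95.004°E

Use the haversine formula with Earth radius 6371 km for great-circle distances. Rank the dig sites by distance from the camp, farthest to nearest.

Computing each great-circle distance from 54.533°S, 98.448°E:
Bravo 58.945°S, 94.749°E: 539.8 km
Alpha 58.656°S, 95.004°E: 504.5 km
Charlie 55.565°S, 98.390°E: 114.8 km

Bravo, Alpha, Charlie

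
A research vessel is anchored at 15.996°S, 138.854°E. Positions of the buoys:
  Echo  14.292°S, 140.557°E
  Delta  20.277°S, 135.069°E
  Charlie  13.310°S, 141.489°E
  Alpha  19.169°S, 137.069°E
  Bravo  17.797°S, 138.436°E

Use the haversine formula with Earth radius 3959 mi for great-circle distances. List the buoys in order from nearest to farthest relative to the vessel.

Bravo, Echo, Alpha, Charlie, Delta

Distance from the vessel at 15.996°S, 138.854°E to each:
Bravo 17.797°S, 138.436°E: 127.5 mi
Echo 14.292°S, 140.557°E: 163.6 mi
Alpha 19.169°S, 137.069°E: 248.8 mi
Charlie 13.310°S, 141.489°E: 255.9 mi
Delta 20.277°S, 135.069°E: 386.3 mi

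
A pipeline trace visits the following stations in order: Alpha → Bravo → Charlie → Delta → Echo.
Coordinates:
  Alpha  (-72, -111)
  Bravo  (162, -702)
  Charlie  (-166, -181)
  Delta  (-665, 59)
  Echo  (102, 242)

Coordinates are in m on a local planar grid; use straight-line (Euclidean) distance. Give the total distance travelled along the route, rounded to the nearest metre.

2594 m

Leg distances:
Alpha→Bravo: 635.6 m  (cumulative 635.6 m)
Bravo→Charlie: 615.7 m  (cumulative 1251.3 m)
Charlie→Delta: 553.7 m  (cumulative 1805.0 m)
Delta→Echo: 788.5 m  (cumulative 2593.5 m)
Total route length ≈ 2594 m.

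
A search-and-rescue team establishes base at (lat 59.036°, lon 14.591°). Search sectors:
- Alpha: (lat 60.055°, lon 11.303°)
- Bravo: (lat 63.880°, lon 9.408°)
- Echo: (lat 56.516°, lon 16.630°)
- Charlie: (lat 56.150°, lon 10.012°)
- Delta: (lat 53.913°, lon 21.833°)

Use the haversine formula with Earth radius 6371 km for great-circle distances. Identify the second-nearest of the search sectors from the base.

Distance to each, sorted:
Alpha: 217.2 km
Echo: 305.1 km
Charlie: 421.0 km
Bravo: 604.5 km
Delta: 721.9 km
The second-nearest is Echo at 305.1 km.

Echo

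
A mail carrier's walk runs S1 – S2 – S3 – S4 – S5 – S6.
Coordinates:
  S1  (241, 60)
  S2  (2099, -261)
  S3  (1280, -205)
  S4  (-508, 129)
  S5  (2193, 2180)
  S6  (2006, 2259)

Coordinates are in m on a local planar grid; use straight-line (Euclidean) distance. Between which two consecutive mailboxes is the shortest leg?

Leg distances:
S1→S2: 1885.5 m
S2→S3: 820.9 m
S3→S4: 1818.9 m
S4→S5: 3391.5 m
S5→S6: 203.0 m
The shortest leg is S5–S6 at 203.0 m.

S5–S6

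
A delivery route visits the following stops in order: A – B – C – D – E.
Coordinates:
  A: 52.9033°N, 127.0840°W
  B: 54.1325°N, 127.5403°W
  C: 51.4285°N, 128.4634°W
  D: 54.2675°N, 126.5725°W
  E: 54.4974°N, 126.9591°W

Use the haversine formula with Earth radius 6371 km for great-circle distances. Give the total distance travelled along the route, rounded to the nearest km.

Leg distances:
A→B: 140.0 km  (cumulative 140.0 km)
B→C: 307.0 km  (cumulative 447.0 km)
C→D: 340.2 km  (cumulative 787.2 km)
D→E: 35.8 km  (cumulative 823.0 km)
Total route length ≈ 823 km.

823 km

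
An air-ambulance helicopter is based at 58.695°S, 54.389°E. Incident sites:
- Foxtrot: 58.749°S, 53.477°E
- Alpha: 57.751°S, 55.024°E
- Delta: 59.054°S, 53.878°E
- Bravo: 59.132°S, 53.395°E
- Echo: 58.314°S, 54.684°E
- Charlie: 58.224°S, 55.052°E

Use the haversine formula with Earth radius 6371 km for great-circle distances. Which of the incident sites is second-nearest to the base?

Delta

Distance to each, sorted:
Echo: 45.7 km
Delta: 49.6 km
Foxtrot: 53.0 km
Charlie: 65.0 km
Bravo: 75.0 km
Alpha: 111.4 km
The second-nearest is Delta at 49.6 km.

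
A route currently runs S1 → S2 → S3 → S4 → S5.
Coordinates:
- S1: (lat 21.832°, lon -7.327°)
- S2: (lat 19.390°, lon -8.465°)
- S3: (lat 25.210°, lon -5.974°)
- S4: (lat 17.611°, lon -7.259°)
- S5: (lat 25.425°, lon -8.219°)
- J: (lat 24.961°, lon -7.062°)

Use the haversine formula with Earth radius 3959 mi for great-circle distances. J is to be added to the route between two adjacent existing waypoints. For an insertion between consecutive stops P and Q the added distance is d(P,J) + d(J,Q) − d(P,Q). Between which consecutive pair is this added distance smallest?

between S2 and S3

Added distance for inserting J between each consecutive pair:
S1–S2: 428.0 mi
S2–S3: 33.0 mi
S3–S4: 46.7 mi
S4–S5: 43.7 mi
Smallest added distance is 33.0 mi, inserting between S2 and S3.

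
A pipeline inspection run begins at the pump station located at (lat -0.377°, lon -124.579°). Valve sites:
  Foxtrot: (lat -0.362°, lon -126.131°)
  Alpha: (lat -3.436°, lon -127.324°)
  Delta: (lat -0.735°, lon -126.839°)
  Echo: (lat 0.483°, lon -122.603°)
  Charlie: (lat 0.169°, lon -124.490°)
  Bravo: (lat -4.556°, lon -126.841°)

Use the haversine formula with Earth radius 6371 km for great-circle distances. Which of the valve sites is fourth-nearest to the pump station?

Distances from the pump station ((lat -0.377°, lon -124.579°)):
Charlie: 61.5 km
Foxtrot: 172.6 km
Echo: 239.6 km
Delta: 254.4 km
Alpha: 456.9 km
Bravo: 528.3 km
The fourth-nearest is Delta at 254.4 km.

Delta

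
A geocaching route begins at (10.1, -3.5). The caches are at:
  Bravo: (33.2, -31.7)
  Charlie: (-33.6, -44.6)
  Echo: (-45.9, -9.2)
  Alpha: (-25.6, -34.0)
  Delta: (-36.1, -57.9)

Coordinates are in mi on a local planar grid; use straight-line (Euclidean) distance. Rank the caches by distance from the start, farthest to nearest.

Delta, Charlie, Echo, Alpha, Bravo

Distances from the start:
Delta (-36.1, -57.9): 71.4 mi
Charlie (-33.6, -44.6): 60.0 mi
Echo (-45.9, -9.2): 56.3 mi
Alpha (-25.6, -34.0): 47.0 mi
Bravo (33.2, -31.7): 36.5 mi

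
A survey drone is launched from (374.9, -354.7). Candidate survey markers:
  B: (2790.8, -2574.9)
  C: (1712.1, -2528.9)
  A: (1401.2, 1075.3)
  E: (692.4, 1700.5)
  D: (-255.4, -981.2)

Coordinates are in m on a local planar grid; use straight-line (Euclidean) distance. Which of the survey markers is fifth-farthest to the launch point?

Distance to each, sorted:
B: 3281.1 m
C: 2552.5 m
E: 2079.6 m
A: 1760.2 m
D: 888.7 m
The fifth-farthest is D at 888.7 m.

D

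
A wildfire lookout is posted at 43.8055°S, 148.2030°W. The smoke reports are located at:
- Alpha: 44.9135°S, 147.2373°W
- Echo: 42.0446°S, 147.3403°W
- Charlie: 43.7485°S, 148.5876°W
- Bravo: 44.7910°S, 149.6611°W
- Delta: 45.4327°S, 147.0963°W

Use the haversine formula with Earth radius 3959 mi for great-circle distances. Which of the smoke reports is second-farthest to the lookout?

Distance to each, sorted:
Echo: 129.3 mi
Delta: 124.9 mi
Bravo: 99.2 mi
Alpha: 90.2 mi
Charlie: 19.6 mi
The second-farthest is Delta at 124.9 mi.

Delta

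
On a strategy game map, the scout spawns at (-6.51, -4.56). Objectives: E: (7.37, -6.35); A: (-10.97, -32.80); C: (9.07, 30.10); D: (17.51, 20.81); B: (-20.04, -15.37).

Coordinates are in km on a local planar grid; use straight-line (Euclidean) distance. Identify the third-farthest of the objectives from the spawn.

A

Distance to each, sorted:
C: 38.0 km
D: 34.9 km
A: 28.6 km
B: 17.3 km
E: 14.0 km
The third-farthest is A at 28.6 km.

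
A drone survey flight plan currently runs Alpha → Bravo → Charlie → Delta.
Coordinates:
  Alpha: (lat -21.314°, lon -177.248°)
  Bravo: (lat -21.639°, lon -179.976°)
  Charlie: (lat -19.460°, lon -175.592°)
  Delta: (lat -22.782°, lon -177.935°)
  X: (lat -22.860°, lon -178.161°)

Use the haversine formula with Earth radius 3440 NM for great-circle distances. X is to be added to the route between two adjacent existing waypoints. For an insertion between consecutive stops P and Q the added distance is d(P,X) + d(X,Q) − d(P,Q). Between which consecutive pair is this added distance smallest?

between Charlie and Delta

Added distance for inserting X between each consecutive pair:
Alpha–Bravo: 76.8 NM
Bravo–Charlie: 95.4 NM
Charlie–Delta: 24.3 NM
Smallest added distance is 24.3 NM, inserting between Charlie and Delta.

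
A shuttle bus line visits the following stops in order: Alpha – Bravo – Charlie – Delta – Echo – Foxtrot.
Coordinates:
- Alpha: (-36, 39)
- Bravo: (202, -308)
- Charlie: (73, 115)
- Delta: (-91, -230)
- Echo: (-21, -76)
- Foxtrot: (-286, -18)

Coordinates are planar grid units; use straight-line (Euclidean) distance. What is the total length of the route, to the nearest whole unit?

1685

Leg distances:
Alpha→Bravo: 420.8  (cumulative 420.8)
Bravo→Charlie: 442.2  (cumulative 863.0)
Charlie→Delta: 382.0  (cumulative 1245.0)
Delta→Echo: 169.2  (cumulative 1414.2)
Echo→Foxtrot: 271.3  (cumulative 1685.4)
Total route length ≈ 1685.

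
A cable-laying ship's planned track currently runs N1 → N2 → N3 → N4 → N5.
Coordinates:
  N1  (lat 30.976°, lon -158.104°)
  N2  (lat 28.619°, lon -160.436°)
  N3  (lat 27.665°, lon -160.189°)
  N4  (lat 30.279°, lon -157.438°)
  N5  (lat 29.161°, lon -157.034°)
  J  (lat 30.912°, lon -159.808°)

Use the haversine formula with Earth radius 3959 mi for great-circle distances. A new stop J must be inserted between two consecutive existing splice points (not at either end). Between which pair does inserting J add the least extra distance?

Added distance for inserting J between each consecutive pair:
N1–N2: 49.3 mi
N2–N3: 320.8 mi
N3–N4: 127.6 mi
N4–N5: 272.0 mi
Smallest added distance is 49.3 mi, inserting between N1 and N2.

between N1 and N2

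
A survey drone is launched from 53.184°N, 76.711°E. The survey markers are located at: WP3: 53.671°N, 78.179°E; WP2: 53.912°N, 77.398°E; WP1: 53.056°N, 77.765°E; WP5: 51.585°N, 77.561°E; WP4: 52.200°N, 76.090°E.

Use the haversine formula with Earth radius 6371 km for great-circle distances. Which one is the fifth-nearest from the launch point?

WP5

Distances from the launch point (53.184°N, 76.711°E):
WP1: 71.8 km
WP2: 92.8 km
WP3: 111.3 km
WP4: 117.1 km
WP5: 186.9 km
The fifth-nearest is WP5 at 186.9 km.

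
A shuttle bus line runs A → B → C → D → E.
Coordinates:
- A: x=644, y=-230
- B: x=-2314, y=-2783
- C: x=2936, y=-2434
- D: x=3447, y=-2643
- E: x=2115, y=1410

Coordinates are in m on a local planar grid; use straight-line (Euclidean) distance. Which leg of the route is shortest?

Leg distances:
A→B: 3907.4 m
B→C: 5261.6 m
C→D: 552.1 m
D→E: 4266.3 m
The shortest leg is C–D at 552.1 m.

C–D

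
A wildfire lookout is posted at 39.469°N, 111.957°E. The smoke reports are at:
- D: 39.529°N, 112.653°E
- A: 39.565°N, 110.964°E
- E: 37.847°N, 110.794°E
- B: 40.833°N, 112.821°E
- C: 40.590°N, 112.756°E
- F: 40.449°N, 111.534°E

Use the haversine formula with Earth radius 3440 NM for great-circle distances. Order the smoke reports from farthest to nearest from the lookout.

E, B, C, F, A, D

Computing each great-circle distance from 39.469°N, 111.957°E:
E 37.847°N, 110.794°E: 111.6 NM
B 40.833°N, 112.821°E: 91.0 NM
C 40.590°N, 112.756°E: 76.7 NM
F 40.449°N, 111.534°E: 62.0 NM
A 39.565°N, 110.964°E: 46.4 NM
D 39.529°N, 112.653°E: 32.4 NM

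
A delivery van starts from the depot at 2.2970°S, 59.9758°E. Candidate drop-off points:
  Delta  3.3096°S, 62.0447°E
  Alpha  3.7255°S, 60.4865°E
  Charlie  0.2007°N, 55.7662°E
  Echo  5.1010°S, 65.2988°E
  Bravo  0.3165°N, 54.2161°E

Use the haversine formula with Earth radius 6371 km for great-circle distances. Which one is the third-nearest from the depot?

Charlie

Distance to each, sorted:
Alpha: 168.7 km
Delta: 255.9 km
Charlie: 544.2 km
Echo: 667.8 km
Bravo: 703.2 km
The third-nearest is Charlie at 544.2 km.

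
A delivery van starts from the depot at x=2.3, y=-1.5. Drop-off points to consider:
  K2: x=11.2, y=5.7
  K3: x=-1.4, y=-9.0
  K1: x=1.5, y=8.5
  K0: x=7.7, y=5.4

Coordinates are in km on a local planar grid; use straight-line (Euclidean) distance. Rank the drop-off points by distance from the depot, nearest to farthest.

Distances from the depot:
K3 x=-1.4, y=-9.0: 8.4 km
K0 x=7.7, y=5.4: 8.8 km
K1 x=1.5, y=8.5: 10.0 km
K2 x=11.2, y=5.7: 11.4 km

K3, K0, K1, K2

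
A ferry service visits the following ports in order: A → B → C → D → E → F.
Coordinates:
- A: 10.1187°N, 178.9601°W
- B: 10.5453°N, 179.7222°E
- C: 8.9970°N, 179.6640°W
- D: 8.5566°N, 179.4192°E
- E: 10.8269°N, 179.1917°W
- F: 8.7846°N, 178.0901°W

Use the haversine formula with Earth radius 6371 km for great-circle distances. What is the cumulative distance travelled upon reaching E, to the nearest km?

Leg distances:
A→B: 151.7 km  (cumulative 151.7 km)
B→C: 184.8 km  (cumulative 336.6 km)
C→D: 112.0 km  (cumulative 448.6 km)
D→E: 294.8 km  (cumulative 743.4 km)
Cumulative distance at E ≈ 743 km.

743 km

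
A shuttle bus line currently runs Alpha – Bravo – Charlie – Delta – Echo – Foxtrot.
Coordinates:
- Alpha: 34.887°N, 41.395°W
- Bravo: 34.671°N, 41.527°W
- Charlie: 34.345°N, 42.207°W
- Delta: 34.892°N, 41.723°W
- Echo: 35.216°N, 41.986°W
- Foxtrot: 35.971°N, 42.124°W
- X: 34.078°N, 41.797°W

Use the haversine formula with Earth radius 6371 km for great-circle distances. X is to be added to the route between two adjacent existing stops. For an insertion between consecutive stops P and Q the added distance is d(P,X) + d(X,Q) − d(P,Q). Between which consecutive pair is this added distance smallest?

between Bravo and Charlie

Added distance for inserting X between each consecutive pair:
Alpha–Bravo: 140.8 km
Bravo–Charlie: 46.3 km
Charlie–Delta: 63.5 km
Delta–Echo: 175.2 km
Echo–Foxtrot: 255.4 km
Smallest added distance is 46.3 km, inserting between Bravo and Charlie.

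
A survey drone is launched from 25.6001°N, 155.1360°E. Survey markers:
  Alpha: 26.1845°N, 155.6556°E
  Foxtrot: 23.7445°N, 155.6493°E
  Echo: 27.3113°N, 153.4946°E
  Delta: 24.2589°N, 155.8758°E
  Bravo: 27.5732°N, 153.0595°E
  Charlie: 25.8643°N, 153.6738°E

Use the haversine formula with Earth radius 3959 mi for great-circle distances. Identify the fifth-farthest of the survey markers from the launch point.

Charlie

Distances from the launch point (25.6001°N, 155.1360°E):
Bravo: 187.2 mi
Echo: 155.9 mi
Foxtrot: 132.2 mi
Delta: 103.6 mi
Charlie: 92.8 mi
Alpha: 51.7 mi
The fifth-farthest is Charlie at 92.8 mi.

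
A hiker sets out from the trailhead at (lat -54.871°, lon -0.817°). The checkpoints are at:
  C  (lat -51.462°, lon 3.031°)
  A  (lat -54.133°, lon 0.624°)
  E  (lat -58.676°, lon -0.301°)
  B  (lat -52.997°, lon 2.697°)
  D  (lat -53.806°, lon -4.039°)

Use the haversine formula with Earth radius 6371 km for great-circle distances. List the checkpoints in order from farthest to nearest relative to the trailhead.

Distances from the trailhead:
C (lat -51.462°, lon 3.031°): 457.5 km
E (lat -58.676°, lon -0.301°): 424.3 km
B (lat -52.997°, lon 2.697°): 310.3 km
D (lat -53.806°, lon -4.039°): 240.1 km
A (lat -54.133°, lon 0.624°): 124.1 km

C, E, B, D, A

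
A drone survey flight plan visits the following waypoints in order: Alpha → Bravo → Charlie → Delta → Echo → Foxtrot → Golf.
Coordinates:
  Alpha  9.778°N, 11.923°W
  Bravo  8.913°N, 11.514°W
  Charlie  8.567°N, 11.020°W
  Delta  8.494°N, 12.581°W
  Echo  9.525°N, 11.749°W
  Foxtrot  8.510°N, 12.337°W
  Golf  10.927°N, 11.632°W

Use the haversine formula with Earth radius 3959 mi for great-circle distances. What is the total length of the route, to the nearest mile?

560 mi

Leg distances:
Alpha→Bravo: 66.0 mi  (cumulative 66.0 mi)
Bravo→Charlie: 41.3 mi  (cumulative 107.3 mi)
Charlie→Delta: 106.8 mi  (cumulative 214.1 mi)
Delta→Echo: 91.1 mi  (cumulative 305.2 mi)
Echo→Foxtrot: 80.8 mi  (cumulative 386.0 mi)
Foxtrot→Golf: 173.8 mi  (cumulative 559.8 mi)
Total route length ≈ 560 mi.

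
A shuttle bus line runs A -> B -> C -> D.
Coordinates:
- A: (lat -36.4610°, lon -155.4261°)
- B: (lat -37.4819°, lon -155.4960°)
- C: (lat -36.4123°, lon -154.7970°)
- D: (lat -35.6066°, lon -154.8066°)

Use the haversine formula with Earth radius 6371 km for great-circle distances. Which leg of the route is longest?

Leg distances:
A→B: 113.7 km
B→C: 134.2 km
C→D: 89.6 km
The longest leg is B–C at 134.2 km.

B–C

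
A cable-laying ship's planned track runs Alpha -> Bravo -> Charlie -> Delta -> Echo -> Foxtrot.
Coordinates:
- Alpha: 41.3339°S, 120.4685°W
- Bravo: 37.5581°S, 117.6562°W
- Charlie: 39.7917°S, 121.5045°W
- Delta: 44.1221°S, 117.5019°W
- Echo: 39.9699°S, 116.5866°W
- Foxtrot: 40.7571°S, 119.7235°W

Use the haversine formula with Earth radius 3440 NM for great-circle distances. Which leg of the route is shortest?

Echo–Foxtrot

Leg distances:
Alpha→Bravo: 261.5 NM
Bravo→Charlie: 224.7 NM
Charlie→Delta: 315.4 NM
Delta→Echo: 252.6 NM
Echo→Foxtrot: 151.1 NM
The shortest leg is Echo–Foxtrot at 151.1 NM.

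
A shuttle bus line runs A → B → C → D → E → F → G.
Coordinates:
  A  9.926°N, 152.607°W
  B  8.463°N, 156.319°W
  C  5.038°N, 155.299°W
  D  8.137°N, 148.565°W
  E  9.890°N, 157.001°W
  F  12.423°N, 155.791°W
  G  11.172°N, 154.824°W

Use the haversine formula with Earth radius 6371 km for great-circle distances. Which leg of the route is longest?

Leg distances:
A→B: 438.7 km
B→C: 397.1 km
C→D: 819.7 km
D→E: 946.7 km
E→F: 311.1 km
F→G: 174.4 km
The longest leg is D–E at 946.7 km.

D–E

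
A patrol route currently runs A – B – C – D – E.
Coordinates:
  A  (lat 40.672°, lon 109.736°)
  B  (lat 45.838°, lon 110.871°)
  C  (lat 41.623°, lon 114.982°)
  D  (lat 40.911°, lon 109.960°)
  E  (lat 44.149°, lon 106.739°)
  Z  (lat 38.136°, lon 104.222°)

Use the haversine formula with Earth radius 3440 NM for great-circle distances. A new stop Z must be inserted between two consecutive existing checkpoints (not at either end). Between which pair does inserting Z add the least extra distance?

between D and E

Added distance for inserting Z between each consecutive pair:
A–B: 532.5 NM
B–C: 777.1 NM
C–D: 620.6 NM
D–E: 451.0 NM
Smallest added distance is 451.0 NM, inserting between D and E.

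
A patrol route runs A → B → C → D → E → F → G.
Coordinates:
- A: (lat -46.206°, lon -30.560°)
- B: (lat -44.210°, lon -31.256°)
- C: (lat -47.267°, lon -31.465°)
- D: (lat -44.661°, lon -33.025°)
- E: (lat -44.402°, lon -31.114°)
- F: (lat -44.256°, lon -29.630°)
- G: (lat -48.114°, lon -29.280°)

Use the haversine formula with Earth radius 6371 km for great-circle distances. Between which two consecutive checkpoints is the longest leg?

Leg distances:
A→B: 228.5 km
B→C: 340.3 km
C→D: 313.8 km
D→E: 154.2 km
E→F: 119.1 km
F→G: 429.8 km
The longest leg is F–G at 429.8 km.

F–G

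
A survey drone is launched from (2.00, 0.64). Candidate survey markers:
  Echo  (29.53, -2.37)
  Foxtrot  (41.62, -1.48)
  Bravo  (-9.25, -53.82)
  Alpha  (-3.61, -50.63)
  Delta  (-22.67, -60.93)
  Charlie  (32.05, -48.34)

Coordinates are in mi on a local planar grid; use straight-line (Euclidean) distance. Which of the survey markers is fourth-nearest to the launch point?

Distance to each, sorted:
Echo: 27.7 mi
Foxtrot: 39.7 mi
Alpha: 51.6 mi
Bravo: 55.6 mi
Charlie: 57.5 mi
Delta: 66.3 mi
The fourth-nearest is Bravo at 55.6 mi.

Bravo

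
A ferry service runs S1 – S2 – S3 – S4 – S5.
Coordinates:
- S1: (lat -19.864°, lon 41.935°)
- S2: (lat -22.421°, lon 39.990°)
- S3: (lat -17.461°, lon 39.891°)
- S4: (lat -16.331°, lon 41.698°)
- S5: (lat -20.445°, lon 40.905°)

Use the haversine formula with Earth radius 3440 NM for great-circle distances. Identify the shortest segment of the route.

S3–S4

Leg distances:
S1→S2: 188.2 NM
S2→S3: 297.8 NM
S3→S4: 124.0 NM
S4→S5: 251.1 NM
The shortest leg is S3–S4 at 124.0 NM.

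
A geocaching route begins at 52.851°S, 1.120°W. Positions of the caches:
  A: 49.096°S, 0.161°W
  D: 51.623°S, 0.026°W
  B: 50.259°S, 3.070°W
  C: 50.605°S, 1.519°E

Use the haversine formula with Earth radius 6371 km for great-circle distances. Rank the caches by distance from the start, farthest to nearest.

A, B, C, D

Distances from the start:
A 49.096°S, 0.161°W: 422.9 km
B 50.259°S, 3.070°W: 318.2 km
C 50.605°S, 1.519°E: 308.8 km
D 51.623°S, 0.026°W: 155.5 km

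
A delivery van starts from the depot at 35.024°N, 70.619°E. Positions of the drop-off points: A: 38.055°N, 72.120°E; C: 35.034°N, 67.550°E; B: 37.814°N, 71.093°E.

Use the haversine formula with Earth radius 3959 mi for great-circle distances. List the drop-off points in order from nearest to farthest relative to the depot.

Distance from the depot at 35.024°N, 70.619°E to each:
C 35.034°N, 67.550°E: 173.6 mi
B 37.814°N, 71.093°E: 194.6 mi
A 38.055°N, 72.120°E: 225.4 mi

C, B, A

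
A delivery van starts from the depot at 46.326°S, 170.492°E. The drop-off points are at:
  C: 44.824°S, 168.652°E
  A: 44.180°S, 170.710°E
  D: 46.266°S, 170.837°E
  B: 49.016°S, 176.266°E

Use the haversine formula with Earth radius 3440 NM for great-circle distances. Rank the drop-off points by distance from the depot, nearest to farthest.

Distance from the depot at 46.326°S, 170.492°E to each:
D 46.266°S, 170.837°E: 14.8 NM
C 44.824°S, 168.652°E: 118.8 NM
A 44.180°S, 170.710°E: 129.2 NM
B 49.016°S, 176.266°E: 283.7 NM

D, C, A, B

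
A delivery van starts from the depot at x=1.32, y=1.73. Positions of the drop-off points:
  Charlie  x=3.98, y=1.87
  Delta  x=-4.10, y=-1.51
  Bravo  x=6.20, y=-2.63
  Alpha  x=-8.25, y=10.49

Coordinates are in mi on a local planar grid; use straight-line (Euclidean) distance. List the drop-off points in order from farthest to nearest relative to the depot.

Distances from the depot:
Alpha x=-8.25, y=10.49: 13.0 mi
Bravo x=6.20, y=-2.63: 6.5 mi
Delta x=-4.10, y=-1.51: 6.3 mi
Charlie x=3.98, y=1.87: 2.7 mi

Alpha, Bravo, Delta, Charlie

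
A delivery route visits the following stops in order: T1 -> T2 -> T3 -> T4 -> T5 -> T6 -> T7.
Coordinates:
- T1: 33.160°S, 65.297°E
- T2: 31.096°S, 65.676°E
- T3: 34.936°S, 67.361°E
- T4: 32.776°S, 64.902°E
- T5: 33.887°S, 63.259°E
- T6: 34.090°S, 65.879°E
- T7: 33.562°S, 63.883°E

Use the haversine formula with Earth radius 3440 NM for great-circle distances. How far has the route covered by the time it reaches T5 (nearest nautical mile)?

656 NM

Leg distances:
T1→T2: 125.4 NM  (cumulative 125.4 NM)
T2→T3: 245.6 NM  (cumulative 371.1 NM)
T3→T4: 178.5 NM  (cumulative 549.5 NM)
T4→T5: 106.0 NM  (cumulative 655.5 NM)
Cumulative distance at T5 ≈ 656 NM.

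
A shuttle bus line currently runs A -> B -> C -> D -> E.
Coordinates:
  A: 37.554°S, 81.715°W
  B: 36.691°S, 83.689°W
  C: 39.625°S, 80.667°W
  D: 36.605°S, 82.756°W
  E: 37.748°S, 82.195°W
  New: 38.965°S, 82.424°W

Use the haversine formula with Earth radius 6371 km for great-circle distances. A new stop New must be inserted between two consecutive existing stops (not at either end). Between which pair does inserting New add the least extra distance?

Added distance for inserting New between each consecutive pair:
A–B: 245.3 km
B–C: 24.5 km
C–D: 49.8 km
D–E: 264.4 km
Smallest added distance is 24.5 km, inserting between B and C.

between B and C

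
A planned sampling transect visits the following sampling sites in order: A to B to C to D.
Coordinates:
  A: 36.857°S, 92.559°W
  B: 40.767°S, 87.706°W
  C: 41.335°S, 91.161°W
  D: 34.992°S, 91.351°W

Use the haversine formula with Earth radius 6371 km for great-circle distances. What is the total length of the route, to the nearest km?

1607 km

Leg distances:
A→B: 604.6 km  (cumulative 604.6 km)
B→C: 296.5 km  (cumulative 901.1 km)
C→D: 705.5 km  (cumulative 1606.6 km)
Total route length ≈ 1607 km.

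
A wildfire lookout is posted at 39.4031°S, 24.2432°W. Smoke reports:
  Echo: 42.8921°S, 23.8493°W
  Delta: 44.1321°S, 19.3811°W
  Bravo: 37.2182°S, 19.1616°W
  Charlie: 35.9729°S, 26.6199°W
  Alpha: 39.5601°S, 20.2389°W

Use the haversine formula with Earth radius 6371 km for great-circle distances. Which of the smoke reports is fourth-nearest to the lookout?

Bravo

Distances from the lookout (39.4031°S, 24.2432°W):
Alpha: 344.1 km
Echo: 389.4 km
Charlie: 434.9 km
Bravo: 505.5 km
Delta: 662.4 km
The fourth-nearest is Bravo at 505.5 km.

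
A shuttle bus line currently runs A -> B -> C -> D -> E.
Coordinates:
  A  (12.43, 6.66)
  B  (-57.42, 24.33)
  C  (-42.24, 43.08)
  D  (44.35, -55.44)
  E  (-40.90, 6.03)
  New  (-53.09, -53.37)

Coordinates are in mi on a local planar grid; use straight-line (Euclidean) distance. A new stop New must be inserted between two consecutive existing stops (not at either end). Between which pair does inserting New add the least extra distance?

between D and E

Added distance for inserting New between each consecutive pair:
A–B: 94.6 mi
B–C: 150.8 mi
C–D: 63.4 mi
D–E: 53.0 mi
Smallest added distance is 53.0 mi, inserting between D and E.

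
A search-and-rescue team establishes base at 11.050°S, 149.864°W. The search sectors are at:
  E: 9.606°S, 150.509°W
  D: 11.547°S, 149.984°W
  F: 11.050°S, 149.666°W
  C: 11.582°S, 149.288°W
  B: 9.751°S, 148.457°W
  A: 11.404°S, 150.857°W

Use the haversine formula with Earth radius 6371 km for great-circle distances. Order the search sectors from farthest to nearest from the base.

Distances from the base:
B 9.751°S, 148.457°W: 211.0 km
E 9.606°S, 150.509°W: 175.4 km
A 11.404°S, 150.857°W: 115.2 km
C 11.582°S, 149.288°W: 86.3 km
D 11.547°S, 149.984°W: 56.8 km
F 11.050°S, 149.666°W: 21.6 km

B, E, A, C, D, F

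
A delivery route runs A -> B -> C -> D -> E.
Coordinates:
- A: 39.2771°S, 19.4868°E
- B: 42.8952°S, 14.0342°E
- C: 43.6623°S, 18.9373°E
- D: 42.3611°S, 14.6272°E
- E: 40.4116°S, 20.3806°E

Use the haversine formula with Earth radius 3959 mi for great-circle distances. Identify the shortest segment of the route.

Leg distances:
A→B: 378.2 mi
B→C: 252.2 mi
C→D: 235.6 mi
D→E: 327.2 mi
The shortest leg is C–D at 235.6 mi.

C–D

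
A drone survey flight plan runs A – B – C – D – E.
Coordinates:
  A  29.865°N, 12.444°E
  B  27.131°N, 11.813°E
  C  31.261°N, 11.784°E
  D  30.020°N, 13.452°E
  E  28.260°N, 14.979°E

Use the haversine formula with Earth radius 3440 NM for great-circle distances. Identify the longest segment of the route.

B–C

Leg distances:
A→B: 167.5 NM
B→C: 248.0 NM
C→D: 113.9 NM
D→E: 132.6 NM
The longest leg is B–C at 248.0 NM.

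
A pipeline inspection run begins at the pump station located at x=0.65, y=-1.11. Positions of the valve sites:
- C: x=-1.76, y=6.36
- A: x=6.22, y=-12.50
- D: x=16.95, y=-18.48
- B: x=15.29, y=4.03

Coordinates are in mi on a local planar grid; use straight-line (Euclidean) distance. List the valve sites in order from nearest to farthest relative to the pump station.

C, A, B, D

Distances from the pump station:
C x=-1.76, y=6.36: 7.8 mi
A x=6.22, y=-12.50: 12.7 mi
B x=15.29, y=4.03: 15.5 mi
D x=16.95, y=-18.48: 23.8 mi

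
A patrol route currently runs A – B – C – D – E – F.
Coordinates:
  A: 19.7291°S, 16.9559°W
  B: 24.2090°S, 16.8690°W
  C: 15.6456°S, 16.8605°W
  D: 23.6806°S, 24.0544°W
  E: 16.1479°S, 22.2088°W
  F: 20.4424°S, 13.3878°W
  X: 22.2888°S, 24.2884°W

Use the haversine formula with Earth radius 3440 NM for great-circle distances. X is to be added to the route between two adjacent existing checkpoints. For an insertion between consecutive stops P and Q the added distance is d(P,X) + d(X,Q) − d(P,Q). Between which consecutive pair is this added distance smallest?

Added distance for inserting X between each consecutive pair:
A–B: 594.8 NM
B–C: 491.2 NM
C–D: 34.1 NM
D–E: 7.5 NM
E–F: 441.5 NM
Smallest added distance is 7.5 NM, inserting between D and E.

between D and E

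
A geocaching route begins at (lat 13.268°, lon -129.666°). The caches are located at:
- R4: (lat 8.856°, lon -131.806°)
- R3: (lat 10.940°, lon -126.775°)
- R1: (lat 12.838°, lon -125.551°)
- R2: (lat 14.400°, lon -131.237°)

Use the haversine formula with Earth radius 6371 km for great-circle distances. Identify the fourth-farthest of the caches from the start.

R2

Distance to each, sorted:
R4: 543.3 km
R1: 448.3 km
R3: 407.2 km
R2: 211.2 km
The fourth-farthest is R2 at 211.2 km.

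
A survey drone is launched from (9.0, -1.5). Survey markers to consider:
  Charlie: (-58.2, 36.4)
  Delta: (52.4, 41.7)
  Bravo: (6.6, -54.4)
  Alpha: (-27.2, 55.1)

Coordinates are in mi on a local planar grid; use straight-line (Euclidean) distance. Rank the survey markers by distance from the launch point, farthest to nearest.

Charlie, Alpha, Delta, Bravo

Distances from the launch point:
Charlie (-58.2, 36.4): 77.2 mi
Alpha (-27.2, 55.1): 67.2 mi
Delta (52.4, 41.7): 61.2 mi
Bravo (6.6, -54.4): 53.0 mi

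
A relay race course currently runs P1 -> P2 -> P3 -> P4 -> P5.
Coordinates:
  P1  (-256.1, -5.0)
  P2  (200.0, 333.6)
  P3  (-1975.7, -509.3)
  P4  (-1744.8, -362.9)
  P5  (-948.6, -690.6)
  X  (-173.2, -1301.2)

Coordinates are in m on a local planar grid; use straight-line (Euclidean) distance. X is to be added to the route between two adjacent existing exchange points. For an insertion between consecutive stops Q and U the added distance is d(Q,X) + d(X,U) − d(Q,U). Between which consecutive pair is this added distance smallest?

between P2 and P3

Added distance for inserting X between each consecutive pair:
P1–P2: 2407.7 m
P2–P3: 1312.4 m
P3–P4: 3525.8 m
P4–P5: 1956.3 m
Smallest added distance is 1312.4 m, inserting between P2 and P3.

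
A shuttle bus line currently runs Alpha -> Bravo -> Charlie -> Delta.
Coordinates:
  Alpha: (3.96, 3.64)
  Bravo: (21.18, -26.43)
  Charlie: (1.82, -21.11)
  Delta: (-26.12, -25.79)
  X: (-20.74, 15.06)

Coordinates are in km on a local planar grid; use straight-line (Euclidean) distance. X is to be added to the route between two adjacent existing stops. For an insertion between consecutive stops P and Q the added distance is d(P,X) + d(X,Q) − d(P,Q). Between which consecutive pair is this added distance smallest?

between Alpha and Bravo

Added distance for inserting X between each consecutive pair:
Alpha–Bravo: 51.5 km
Bravo–Charlie: 81.5 km
Charlie–Delta: 55.5 km
Smallest added distance is 51.5 km, inserting between Alpha and Bravo.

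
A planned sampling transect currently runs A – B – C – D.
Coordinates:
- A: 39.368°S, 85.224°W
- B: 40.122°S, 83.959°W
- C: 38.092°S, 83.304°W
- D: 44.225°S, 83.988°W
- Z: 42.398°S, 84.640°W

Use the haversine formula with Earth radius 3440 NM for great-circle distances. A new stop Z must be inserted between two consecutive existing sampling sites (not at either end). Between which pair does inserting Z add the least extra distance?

between C and D

Added distance for inserting Z between each consecutive pair:
A–B: 250.0 NM
B–C: 280.1 NM
C–D: 9.5 NM
Smallest added distance is 9.5 NM, inserting between C and D.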